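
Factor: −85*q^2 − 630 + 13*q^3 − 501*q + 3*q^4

(3*q + 7)*(q + 3)*(q + 5)*(q − 6)

Among the possible rational roots, q = −7/3 is a root, so (3*q + 7) divides it; the quotient is q^3 + 2*q^2 − 33*q − 90.
Then q = −3 is a root, so (q + 3) is a factor; dividing leaves q^2 − q − 30.
The remaining quadratic factors as (q + 5)(q − 6).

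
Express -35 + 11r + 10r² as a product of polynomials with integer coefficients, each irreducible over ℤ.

Need a pair with product 10·(-35) = -350 and sum 11: that's -14 and 25.
Split the middle term: 10r² - 14r + 25r - 35 = 2r(5r - 7) + 5(5r - 7).

(2r + 5)(5r - 7)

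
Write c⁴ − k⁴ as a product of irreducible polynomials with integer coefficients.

(c)⁴ − (k)⁴ = ((c)² − (k)²)((c)² + (k)²); the first factor splits again, the second (c² + k²) is irreducible.

(c + k)*(c − k)*(c² + k²)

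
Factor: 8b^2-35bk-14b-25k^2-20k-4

Group: b(8b+5k+2) + (-5k-2)(8b+5k+2); both groups contain (8b+5k+2).

(8b+5k+2)(b-5k-2)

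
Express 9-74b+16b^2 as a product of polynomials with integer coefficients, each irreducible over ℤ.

Need a pair with product 16·9 = 144 and sum -74: that's -2 and -72.
Split the middle term: 16b^2-2b - 72b+9 = 2b(8b-1) - 9(8b-1).

(2b-9)(8b-1)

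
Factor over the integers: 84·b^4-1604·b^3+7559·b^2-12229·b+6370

Testing divisors of the constant over divisors of the leading coefficient, b = 7/6 is a root, giving the factor (6·b-7) and quotient 14·b^3-251·b^2+967·b-910.
Then b = 10/7 is a root, so (7·b-10) is a factor; dividing leaves 2·b^2-33·b+91.
The remaining quadratic factors as (2·b-7)(b-13).

(2·b-7)·(6·b-7)·(7·b-10)·(b-13)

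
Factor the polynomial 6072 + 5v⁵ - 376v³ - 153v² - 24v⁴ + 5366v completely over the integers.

Trying the rational-root candidates, v = -6/5 is a root, so (5v + 6) is a factor; dividing leaves v⁴ - 6v³ - 68v² + 51v + 1012.
Then v = 11 is a root, so (v - 11) divides it; the quotient is v³ + 5v² - 13v - 92.
Continuing, v = 4 is a root, giving the factor (v - 4) and quotient v² + 9v + 23.
The quadratic v² + 9v + 23 has discriminant -11 < 0 and is irreducible over ℤ.

(5v + 6)(v - 11)(v - 4)(v² + 9v + 23)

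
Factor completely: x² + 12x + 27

Two integers with product 27 and sum 12 are 9 and 3.

(x + 3)(x + 9)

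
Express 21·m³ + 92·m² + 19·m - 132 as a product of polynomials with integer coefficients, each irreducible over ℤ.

(3·m + 11)·(7·m + 12)·(m - 1)

Trying the rational-root candidates, m = -11/3 is a root, giving the factor (3·m + 11) and quotient 7·m² + 5·m - 12.
The remaining quadratic factors as (7·m + 12)(m - 1).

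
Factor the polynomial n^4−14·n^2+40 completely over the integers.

Substitute u = n^2 to get a quadratic in u, then factor.
n^2−10 is irreducible over ℤ (10 is not a perfect square).
n^2−4 is a difference of squares.

(n+2)·(n−2)·(n^2−10)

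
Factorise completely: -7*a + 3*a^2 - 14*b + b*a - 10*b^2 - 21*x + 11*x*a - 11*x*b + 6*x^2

Group: 2*x*(3*x + 2*b + a) + (-5*b + 3*a - 7)*(3*x + 2*b + a); both groups contain (3*x + 2*b + a).

(2*x - 5*b + 3*a - 7)*(3*x + 2*b + a)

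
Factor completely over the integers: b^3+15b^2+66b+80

(b+2)(b+5)(b+8)

Testing divisors of the constant over divisors of the leading coefficient, b = −8 is a root, giving the factor (b+8) and quotient b^2+7b+10.
The remaining quadratic factors as (b+2)(b+5).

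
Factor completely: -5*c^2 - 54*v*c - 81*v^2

Group: -9*v*(9*v + c) - 5*c*(9*v + c); both groups contain (9*v + c).

-(9*v + 5*c)*(9*v + c)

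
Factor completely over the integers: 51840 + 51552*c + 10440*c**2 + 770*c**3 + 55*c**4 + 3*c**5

Testing divisors of the constant over divisors of the leading coefficient, c = −6 is a root, giving the factor (c + 6) and quotient 3*c**4 + 37*c**3 + 548*c**2 + 7152*c + 8640.
Next, c = −12 is a root, so (c + 12) divides it; the quotient is 3*c**3 + c**2 + 536*c + 720.
Next, c = −4/3 is a root, so (3*c + 4) divides it; the quotient is c**2 − c + 180.
The quadratic c**2 − c + 180 has discriminant −719 < 0 and is irreducible over ℤ.

(3*c + 4)*(c + 12)*(c + 6)*(c**2 − c + 180)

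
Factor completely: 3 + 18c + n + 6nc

Group as (6nc + n) + (18c + 3) = n(6c + 1) + 3(6c + 1).
Both groups share the factor (6c + 1).

(6c + 1)(n + 3)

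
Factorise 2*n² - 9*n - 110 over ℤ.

(2*n + 11)*(n - 10)

Need a pair with product 2·(-110) = -220 and sum -9: that's 11 and -20.
Split the middle term: 2*n² + 11*n - 20*n - 110 = n*(2*n + 11) - 10*(2*n + 11).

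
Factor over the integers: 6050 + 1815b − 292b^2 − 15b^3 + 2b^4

(2b + 5)(b + 11)(b − 10)(b − 11)

Testing divisors of the constant over divisors of the leading coefficient, b = 11 is a root, so (b − 11) divides it; the quotient is 2b^3 + 7b^2 − 215b − 550.
Next, b = −5/2 is a root, giving the factor (2b + 5) and quotient b^2 + b − 110.
The remaining quadratic factors as (b + 11)(b − 10).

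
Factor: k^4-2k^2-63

Substitute u = k^2 to get a quadratic in u, then factor.
k^2-9 is a difference of squares.
k^2+7 is irreducible over ℤ (always positive, so no real roots).

(k+3)(k-3)(k^2+7)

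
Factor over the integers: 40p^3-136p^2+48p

Pull out the common factor 8p, then factor the remaining trinomial.

8p(5p-2)(p-3)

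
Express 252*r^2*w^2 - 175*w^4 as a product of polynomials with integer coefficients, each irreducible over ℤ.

Pull out the common factor 7*w^2; 36*r^2 - 25*w^2 is a difference of squares.

7*w^2*(6*r + 5*w)*(6*r - 5*w)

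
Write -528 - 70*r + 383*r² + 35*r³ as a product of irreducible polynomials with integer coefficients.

(5*r - 6)*(7*r + 8)*(r + 11)

By the rational root theorem, r = 6/5 is a root, so (5*r - 6) divides it; the quotient is 7*r² + 85*r + 88.
The remaining quadratic factors as (7*r + 8)(r + 11).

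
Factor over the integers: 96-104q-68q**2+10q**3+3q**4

Among the possible rational roots, q = -2 is a root, so (q+2) is a factor; dividing leaves 3q**3+4q**2-76q+48.
Next, q = 4 is a root, so (q-4) is a factor; dividing leaves 3q**2+16q-12.
The remaining quadratic factors as (3q-2)(q+6).

(3q-2)(q+2)(q+6)(q-4)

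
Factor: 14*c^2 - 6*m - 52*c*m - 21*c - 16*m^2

(2*c - 8*m - 3)*(7*c + 2*m)

Group: 2*c*(7*c + 2*m) + (-8*m - 3)*(7*c + 2*m); both groups contain (7*c + 2*m).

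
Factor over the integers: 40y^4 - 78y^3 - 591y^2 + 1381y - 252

Testing divisors of the constant over divisors of the leading coefficient, y = 1/5 is a root, so (5y - 1) divides it; the quotient is 8y^3 - 14y^2 - 121y + 252.
Continuing, y = 7/2 is a root, giving the factor (2y - 7) and quotient 4y^2 + 7y - 36.
The remaining quadratic factors as (y + 4)(4y - 9).

(2y - 7)(4y - 9)(5y - 1)(y + 4)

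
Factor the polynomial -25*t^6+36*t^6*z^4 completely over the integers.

t^6*(6*z^2+5)*(6*z^2-5)

Factor out t^6 first: what remains is 36*z^4-25.
Recognize a difference of squares with the parts 6*z^2 and 5.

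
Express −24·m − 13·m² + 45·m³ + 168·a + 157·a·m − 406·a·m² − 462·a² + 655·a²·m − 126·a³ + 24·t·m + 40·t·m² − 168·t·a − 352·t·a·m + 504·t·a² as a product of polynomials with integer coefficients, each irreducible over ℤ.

Group: 8·t·(63·a² − 44·a·m − 21·a + 5·m² + 3·m) + (−2·a + 9·m − 8)·(63·a² − 44·a·m − 21·a + 5·m² + 3·m); both groups contain (63·a² − 44·a·m − 21·a + 5·m² + 3·m), so (8·t − 2·a + 9·m − 8) is a factor with cofactor 63·a² − 44·a·m − 21·a + 5·m² + 3·m.
The cofactor groups again: 63·a² − 44·a·m − 21·a + 5·m² + 3·m = 7·a·(9·a − 5·m − 3) − m·(9·a − 5·m − 3); both groups contain (9·a − 5·m − 3), giving (7·a − m)·(9·a − 5·m − 3).

(8·t − 2·a + 9·m − 8)·(7·a − m)·(9·a − 5·m − 3)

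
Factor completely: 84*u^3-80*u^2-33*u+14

(2*u+1)*(6*u-7)*(7*u-2)

Testing divisors of the constant over divisors of the leading coefficient, u = -1/2 is a root, so (2*u+1) is a factor; dividing leaves 42*u^2-61*u+14.
The remaining quadratic factors as (6*u-7)(7*u-2).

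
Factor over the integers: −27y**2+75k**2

Pull out the common factor 3; 25k**2−9y**2 is a difference of squares.

3(5k+3y)(5k−3y)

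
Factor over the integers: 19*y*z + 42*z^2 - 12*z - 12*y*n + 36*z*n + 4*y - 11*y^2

-(11*y + 14*z + 12*n - 4)*(y - 3*z)

Group: -y*(11*y + 14*z + 12*n - 4) + 3*z*(11*y + 14*z + 12*n - 4); both groups contain (11*y + 14*z + 12*n - 4).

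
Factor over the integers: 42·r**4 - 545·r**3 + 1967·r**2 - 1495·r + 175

Trying the rational-root candidates, r = 1/7 is a root, giving the factor (7·r - 1) and quotient 6·r**3 - 77·r**2 + 270·r - 175.
Continuing, r = 5 is a root, so (r - 5) divides it; the quotient is 6·r**2 - 47·r + 35.
The remaining quadratic factors as (6·r - 5)(r - 7).

(6·r - 5)·(7·r - 1)·(r - 5)·(r - 7)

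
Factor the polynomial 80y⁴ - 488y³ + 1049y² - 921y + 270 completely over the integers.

(4y - 5)(4y - 9)(5y - 3)(y - 2)

Testing divisors of the constant over divisors of the leading coefficient, y = 5/4 is a root, giving the factor (4y - 5) and quotient 20y³ - 97y² + 141y - 54.
Continuing, y = 3/5 is a root, giving the factor (5y - 3) and quotient 4y² - 17y + 18.
The remaining quadratic factors as (y - 2)(4y - 9).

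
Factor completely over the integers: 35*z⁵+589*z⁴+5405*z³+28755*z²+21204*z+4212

Trying the rational-root candidates, z = -2/5 is a root, so (5*z+2) is a factor; dividing leaves 7*z⁴+115*z³+1035*z²+5337*z+2106.
Continuing, z = -3/7 is a root, so (7*z+3) is a factor; dividing leaves z³+16*z²+141*z+702.
Then z = -9 is a root, so (z+9) divides it; the quotient is z²+7*z+78.
The quadratic z²+7*z+78 has discriminant -263 < 0 and is irreducible over ℤ.

(5*z+2)*(7*z+3)*(z+9)*(z²+7*z+78)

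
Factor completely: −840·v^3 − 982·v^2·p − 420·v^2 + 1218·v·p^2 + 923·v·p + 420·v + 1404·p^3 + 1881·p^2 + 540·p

−(10·v − 12·p − 5)·(12·v + 13·p + 12)·(7·v + 9·p)

Group: 10·v·(−84·v^2 − 199·v·p − 84·v − 117·p^2 − 108·p) + (−12·p − 5)·(−84·v^2 − 199·v·p − 84·v − 117·p^2 − 108·p); both groups contain (−84·v^2 − 199·v·p − 84·v − 117·p^2 − 108·p), so (10·v − 12·p − 5) is a factor with cofactor −84·v^2 − 199·v·p − 84·v − 117·p^2 − 108·p.
The cofactor groups again: −84·v^2 − 199·v·p − 84·v − 117·p^2 − 108·p = −7·v·(12·v + 13·p + 12) − 9·p·(12·v + 13·p + 12); both groups contain (12·v + 13·p + 12), giving −(7·v + 9·p)·(12·v + 13·p + 12).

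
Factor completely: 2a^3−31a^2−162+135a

By the rational root theorem, a = 9 is a root, giving the factor (a−9) and quotient 2a^2−13a+18.
The remaining quadratic factors as (a−2)(2a−9).

(2a−9)(a−2)(a−9)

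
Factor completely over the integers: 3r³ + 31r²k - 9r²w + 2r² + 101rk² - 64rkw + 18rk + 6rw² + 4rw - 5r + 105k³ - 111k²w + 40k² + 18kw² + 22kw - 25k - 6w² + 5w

(r + 3k - 1)(r + 5k - w)(3r + 7k - 6w + 5)

Group: r(3r² + 16rk - 6rw + 2r + 21k² - 18kw + 8k + 6w - 5) + (5k - w)(3r² + 16rk - 6rw + 2r + 21k² - 18kw + 8k + 6w - 5); both groups contain (3r² + 16rk - 6rw + 2r + 21k² - 18kw + 8k + 6w - 5), so (r + 5k - w) is a factor with cofactor 3r² + 16rk - 6rw + 2r + 21k² - 18kw + 8k + 6w - 5.
The cofactor groups again: 3r² + 16rk - 6rw + 2r + 21k² - 18kw + 8k + 6w - 5 = r(3r + 7k - 6w + 5) + (3k - 1)(3r + 7k - 6w + 5); both groups contain (3r + 7k - 6w + 5), giving (r + 3k - 1)(3r + 7k - 6w + 5).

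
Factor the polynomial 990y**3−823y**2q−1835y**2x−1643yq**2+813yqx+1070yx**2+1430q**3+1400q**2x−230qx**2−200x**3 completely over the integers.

(11y−10q−10x)(9y−11q−4x)(10y+13q−5x)

Group: 9y(110y**2+43yq−155yx−130q**2−80qx+50x**2) + (−11q−4x)(110y**2+43yq−155yx−130q**2−80qx+50x**2); both groups contain (110y**2+43yq−155yx−130q**2−80qx+50x**2), so (9y−11q−4x) is a factor with cofactor 110y**2+43yq−155yx−130q**2−80qx+50x**2.
The cofactor groups again: 110y**2+43yq−155yx−130q**2−80qx+50x**2 = 10y(11y−10q−10x) + (13q−5x)(11y−10q−10x); both groups contain (11y−10q−10x), giving (10y+13q−5x)(11y−10q−10x).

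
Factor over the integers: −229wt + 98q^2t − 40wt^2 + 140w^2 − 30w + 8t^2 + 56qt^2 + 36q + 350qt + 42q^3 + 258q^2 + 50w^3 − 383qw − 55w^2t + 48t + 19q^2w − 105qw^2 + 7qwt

(6q − 5w + 8t)(7q − 5w + 1)(q + 2w + t + 6)

Group: 6q(7q^2 + 9qw + 7qt + 43q − 10w^2 − 5wt − 28w + t + 6) + (−5w + 8t)(7q^2 + 9qw + 7qt + 43q − 10w^2 − 5wt − 28w + t + 6); both groups contain (7q^2 + 9qw + 7qt + 43q − 10w^2 − 5wt − 28w + t + 6), so (6q − 5w + 8t) is a factor with cofactor 7q^2 + 9qw + 7qt + 43q − 10w^2 − 5wt − 28w + t + 6.
The cofactor groups again: 7q^2 + 9qw + 7qt + 43q − 10w^2 − 5wt − 28w + t + 6 = q(7q − 5w + 1) + (2w + t + 6)(7q − 5w + 1); both groups contain (7q − 5w + 1), giving (q + 2w + t + 6)(7q − 5w + 1).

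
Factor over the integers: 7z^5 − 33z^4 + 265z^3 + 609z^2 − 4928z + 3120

(7z − 5)(z + 4)(z − 3)(z^2 − 5z + 52)

Trying the rational-root candidates, z = −4 is a root, giving the factor (z + 4) and quotient 7z^4 − 61z^3 + 509z^2 − 1427z + 780.
Next, z = 3 is a root, giving the factor (z − 3) and quotient 7z^3 − 40z^2 + 389z − 260.
Continuing, z = 5/7 is a root, so (7z − 5) is a factor; dividing leaves z^2 − 5z + 52.
The quadratic z^2 − 5z + 52 has discriminant −183 < 0 and is irreducible over ℤ.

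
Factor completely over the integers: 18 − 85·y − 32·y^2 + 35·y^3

(5·y − 1)·(7·y + 9)·(y − 2)

By the rational root theorem, y = −9/7 is a root, so (7·y + 9) is a factor; dividing leaves 5·y^2 − 11·y + 2.
The remaining quadratic factors as (5·y − 1)(y − 2).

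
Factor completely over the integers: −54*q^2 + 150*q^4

6*q^2*(5*q + 3)*(5*q − 3)

Factor out 6*q^2, leaving 25*q^2 − 9, which is a difference of two squares.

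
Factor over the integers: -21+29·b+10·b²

(2·b+7)·(5·b-3)

Need a pair with product 10·(-21) = -210 and sum 29: that's 35 and -6.
Split the middle term: 10·b²+35·b - 6·b-21 = 5·b·(2·b+7) - 3·(2·b+7).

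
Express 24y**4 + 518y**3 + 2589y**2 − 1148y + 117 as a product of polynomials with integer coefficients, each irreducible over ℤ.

By the rational root theorem, y = −9 is a root, giving the factor (y + 9) and quotient 24y**3 + 302y**2 − 129y + 13.
Next, y = 1/4 is a root, so (4y − 1) divides it; the quotient is 6y**2 + 77y − 13.
The remaining quadratic factors as (6y − 1)(y + 13).

(4y − 1)(6y − 1)(y + 13)(y + 9)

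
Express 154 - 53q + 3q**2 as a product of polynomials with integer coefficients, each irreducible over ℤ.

Need a pair with product 3·154 = 462 and sum -53: that's -11 and -42.
Split the middle term: 3q**2 - 11q - 42q + 154 = q(3q - 11) - 14(3q - 11).

(3q - 11)(q - 14)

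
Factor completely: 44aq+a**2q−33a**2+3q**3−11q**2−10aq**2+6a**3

Group: 3a(2a**2+aq−11a−3q**2+11q) − q(2a**2+aq−11a−3q**2+11q); both groups contain (2a**2+aq−11a−3q**2+11q), so (3a−q) is a factor with cofactor 2a**2+aq−11a−3q**2+11q.
The cofactor groups again: 2a**2+aq−11a−3q**2+11q = 2a(a−q) + (3q−11)(a−q); both groups contain (a−q), giving (2a+3q−11)(a−q).

(2a+3q−11)(3a−q)(a−q)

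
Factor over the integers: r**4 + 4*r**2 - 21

Substitute u = r**2 to get a quadratic in u, then factor.
r**2 - 3 is irreducible over ℤ (3 is not a perfect square).
r**2 + 7 is irreducible over ℤ (always positive, so no real roots).

(r**2 + 7)*(r**2 - 3)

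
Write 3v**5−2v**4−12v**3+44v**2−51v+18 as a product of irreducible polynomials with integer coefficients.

(3v−2)(v+3)(v−1)(v**2−2v+3)

Trying the rational-root candidates, v = −3 is a root, so (v+3) divides it; the quotient is 3v**4−11v**3+21v**2−19v+6.
Next, v = 1 is a root, so (v−1) is a factor; dividing leaves 3v**3−8v**2+13v−6.
Then v = 2/3 is a root, giving the factor (3v−2) and quotient v**2−2v+3.
The quadratic v**2−2v+3 has discriminant −8 < 0 and is irreducible over ℤ.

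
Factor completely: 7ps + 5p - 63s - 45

(7s + 5)(p - 9)

Group as (7ps + 5p) + (-63s - 45) = p(7s + 5) - 9(7s + 5).
Both groups share the factor (7s + 5).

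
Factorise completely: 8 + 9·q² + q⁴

Substitute u = q² to get a quadratic in u, then factor.
q² + 1 is irreducible over ℤ (sum of squares).
q² + 8 is irreducible over ℤ (always positive, so no real roots).

(q² + 1)·(q² + 8)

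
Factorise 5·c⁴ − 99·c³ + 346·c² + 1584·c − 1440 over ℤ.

Testing divisors of the constant over divisors of the leading coefficient, c = −3 is a root, so (c + 3) is a factor; dividing leaves 5·c³ − 114·c² + 688·c − 480.
Next, c = 12 is a root, so (c − 12) is a factor; dividing leaves 5·c² − 54·c + 40.
The remaining quadratic factors as (c − 10)(5·c − 4).

(5·c − 4)·(c + 3)·(c − 10)·(c − 12)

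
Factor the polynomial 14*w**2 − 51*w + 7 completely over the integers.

(2*w − 7)*(7*w − 1)

Need a pair with product 14·7 = 98 and sum −51: that's −2 and −49.
Split the middle term: 14*w**2 − 2*w − 49*w + 7 = 2*w*(7*w − 1) − 7*(7*w − 1).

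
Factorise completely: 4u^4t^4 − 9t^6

t^4(2u^2 − 3t)(2u^2 + 3t)

Factor out t^4 first: what remains is 4u^4 − 9t^2.
Recognize a difference of squares with the parts 2u^2 and 3t.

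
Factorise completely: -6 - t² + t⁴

Substitute u = t² to get a quadratic in u, then factor.
t² + 2 is irreducible over ℤ (always positive, so no real roots).
t² - 3 is irreducible over ℤ (3 is not a perfect square).

(t² + 2)(t² - 3)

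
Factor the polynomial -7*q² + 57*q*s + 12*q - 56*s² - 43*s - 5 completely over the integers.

Group: -q*(7*q - 8*s - 5) + (7*s + 1)*(7*q - 8*s - 5); both groups contain (7*q - 8*s - 5).

-(7*q - 8*s - 5)*(q - 7*s - 1)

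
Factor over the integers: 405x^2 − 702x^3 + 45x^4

Pull out the common factor 9x^2, then factor the remaining trinomial.

9x^2(5x − 3)(x − 15)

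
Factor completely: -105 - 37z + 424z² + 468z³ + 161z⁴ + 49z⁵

By the rational root theorem, z = 3/7 is a root, so (7z - 3) divides it; the quotient is 7z⁴ + 26z³ + 78z² + 94z + 35.
Continuing, z = -5/7 is a root, so (7z + 5) divides it; the quotient is z³ + 3z² + 9z + 7.
Continuing, z = -1 is a root, so (z + 1) divides it; the quotient is z² + 2z + 7.
The quadratic z² + 2z + 7 has discriminant -24 < 0 and is irreducible over ℤ.

(7z + 5)(7z - 3)(z + 1)(z² + 2z + 7)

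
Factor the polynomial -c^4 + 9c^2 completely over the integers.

-c^2(c + 3)(c - 3)

Every term has a factor of c^2; factoring it out leaves -c^2 + 9.
Recognize a difference of squares with the parts 3 and c.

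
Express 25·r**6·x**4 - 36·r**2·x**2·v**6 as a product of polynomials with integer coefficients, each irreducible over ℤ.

Pull out the common factor r**2·x**2, leaving 25·r**4·x**2 - 36·v**6.
Recognize a difference of squares with the parts 5·r**2·x and 6·v**3.

r**2·x**2·(5·r**2·x + 6·v**3)·(5·r**2·x - 6·v**3)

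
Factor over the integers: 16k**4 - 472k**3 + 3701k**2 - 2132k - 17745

Testing divisors of the constant over divisors of the leading coefficient, k = 15 is a root, giving the factor (k - 15) and quotient 16k**3 - 232k**2 + 221k + 1183.
Next, k = 13/4 is a root, giving the factor (4k - 13) and quotient 4k**2 - 45k - 91.
The remaining quadratic factors as (4k + 7)(k - 13).

(4k + 7)(4k - 13)(k - 13)(k - 15)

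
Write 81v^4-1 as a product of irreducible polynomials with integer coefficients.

(3v)⁴ − (1)⁴ = ((3v)² − (1)²)((3v)² + (1)²); the first factor splits again, the second (9v^2+1) is irreducible.

(3v+1)(3v-1)(9v^2+1)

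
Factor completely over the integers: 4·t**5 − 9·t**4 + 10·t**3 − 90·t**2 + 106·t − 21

(4·t − 1)·(t − 1)·(t − 3)·(t**2 + 2·t + 7)

Testing divisors of the constant over divisors of the leading coefficient, t = 3 is a root, so (t − 3) divides it; the quotient is 4·t**4 + 3·t**3 + 19·t**2 − 33·t + 7.
Then t = 1/4 is a root, so (4·t − 1) is a factor; dividing leaves t**3 + t**2 + 5·t − 7.
Continuing, t = 1 is a root, so (t − 1) divides it; the quotient is t**2 + 2·t + 7.
The quadratic t**2 + 2·t + 7 has discriminant −24 < 0 and is irreducible over ℤ.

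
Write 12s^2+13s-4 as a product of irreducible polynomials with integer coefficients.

(3s+4)(4s-1)

Need a pair with product 12·(-4) = -48 and sum 13: that's -3 and 16.
Split the middle term: 12s^2-3s + 16s-4 = 3s(4s-1) + 4(4s-1).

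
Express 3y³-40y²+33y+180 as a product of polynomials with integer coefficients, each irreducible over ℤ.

By the rational root theorem, y = -5/3 is a root, so (3y+5) divides it; the quotient is y²-15y+36.
The remaining quadratic factors as (y-3)(y-12).

(3y+5)(y-12)(y-3)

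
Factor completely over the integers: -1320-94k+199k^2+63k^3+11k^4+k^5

By the rational root theorem, k = -4 is a root, so (k+4) divides it; the quotient is k^4+7k^3+35k^2+59k-330.
Continuing, k = -5 is a root, giving the factor (k+5) and quotient k^3+2k^2+25k-66.
Next, k = 2 is a root, so (k-2) is a factor; dividing leaves k^2+4k+33.
The quadratic k^2+4k+33 has discriminant -116 < 0 and is irreducible over ℤ.

(k+4)(k+5)(k-2)(k^2+4k+33)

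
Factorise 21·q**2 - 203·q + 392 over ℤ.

Pull out the common factor 7, then factor the remaining trinomial.

7·(3·q - 8)·(q - 7)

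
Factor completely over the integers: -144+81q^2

Pull out the common factor 9; 9q^2-16 is a difference of squares.

9(3q+4)(3q-4)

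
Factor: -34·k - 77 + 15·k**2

Need a pair with product 15·(-77) = -1155 and sum -34: that's -55 and 21.
Split the middle term: 15·k**2 - 55·k + 21·k - 77 = 5·k·(3·k - 11) + 7·(3·k - 11).

(3·k - 11)·(5·k + 7)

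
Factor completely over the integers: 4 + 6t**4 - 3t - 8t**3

Group as (6t**4 - 3t) + (-8t**3 + 4) = 3t(2t**3 - 1) - 4(2t**3 - 1).
Both groups share the factor (2t**3 - 1).

(3t - 4)(2t**3 - 1)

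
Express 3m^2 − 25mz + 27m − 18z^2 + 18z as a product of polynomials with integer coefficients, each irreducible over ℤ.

(3m + 2z)(m − 9z + 9)

Group: 3m(m − 9z + 9) + 2z(m − 9z + 9); both groups contain (m − 9z + 9).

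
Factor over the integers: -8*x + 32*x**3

8*x*(2*x + 1)*(2*x - 1)

Pull out the common factor 8*x; 4*x**2 - 1 is a difference of squares.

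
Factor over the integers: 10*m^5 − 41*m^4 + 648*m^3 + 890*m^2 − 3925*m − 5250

Trying the rational-root candidates, m = −7/5 is a root, so (5*m + 7) divides it; the quotient is 2*m^4 − 11*m^3 + 145*m^2 − 25*m − 750.
Next, m = 5/2 is a root, giving the factor (2*m − 5) and quotient m^3 − 3*m^2 + 65*m + 150.
Then m = −2 is a root, so (m + 2) divides it; the quotient is m^2 − 5*m + 75.
The quadratic m^2 − 5*m + 75 has discriminant −275 < 0 and is irreducible over ℤ.

(2*m − 5)*(5*m + 7)*(m + 2)*(m^2 − 5*m + 75)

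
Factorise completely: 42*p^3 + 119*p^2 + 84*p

7*p*(2*p + 3)*(3*p + 4)

Pull out the common factor 7*p, then factor the remaining trinomial.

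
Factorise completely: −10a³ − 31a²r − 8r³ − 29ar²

−(2a + r)(5a + 8r)(a + r)

Group: a(−10a² − 21ar − 8r²) + r(−10a² − 21ar − 8r²); both groups contain (−10a² − 21ar − 8r²), so (a + r) is a factor with cofactor −10a² − 21ar − 8r².
The cofactor groups again: −10a² − 21ar − 8r² = −5a(2a + r) − 8r(2a + r); both groups contain (2a + r), giving −(5a + 8r)(2a + r).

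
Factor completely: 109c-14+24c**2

(3c+14)(8c-1)

Need a pair with product 24·(-14) = -336 and sum 109: that's -3 and 112.
Split the middle term: 24c**2-3c + 112c-14 = 3c(8c-1) + 14(8c-1).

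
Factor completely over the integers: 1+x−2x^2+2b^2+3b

Group: 2b(b−x+1) + (2x+1)(b−x+1); both groups contain (b−x+1).

(2b+2x+1)(b−x+1)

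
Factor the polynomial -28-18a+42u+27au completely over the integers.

(3u-2)(9a+14)

Group as (27au-18a) + (42u-28) = 9a(3u-2) + 14(3u-2).
Both groups share the factor (3u-2).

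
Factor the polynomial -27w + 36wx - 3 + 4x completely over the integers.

Group as (36wx - 27w) + (4x - 3) = 9w(4x - 3) + (4x - 3).
Both groups share the factor (4x - 3).

(4x - 3)(9w + 1)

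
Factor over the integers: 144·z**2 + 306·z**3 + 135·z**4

9·z**2·(3·z + 2)·(5·z + 8)

Pull out the common factor 9·z**2, then factor the remaining trinomial.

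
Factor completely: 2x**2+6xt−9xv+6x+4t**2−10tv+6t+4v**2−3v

(x+2t−4v+3)(2x+2t−v)

Group: x(2x+2t−v) + (2t−4v+3)(2x+2t−v); both groups contain (2x+2t−v).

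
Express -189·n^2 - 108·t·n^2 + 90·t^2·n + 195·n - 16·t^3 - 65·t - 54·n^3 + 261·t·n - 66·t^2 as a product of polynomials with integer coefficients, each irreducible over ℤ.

Group: t·(-16·t^2 + 42·t·n - 66·t + 18·n^2 + 63·n - 65) - 3·n·(-16·t^2 + 42·t·n - 66·t + 18·n^2 + 63·n - 65); both groups contain (-16·t^2 + 42·t·n - 66·t + 18·n^2 + 63·n - 65), so (t - 3·n) is a factor with cofactor -16·t^2 + 42·t·n - 66·t + 18·n^2 + 63·n - 65.
The cofactor groups again: -16·t^2 + 42·t·n - 66·t + 18·n^2 + 63·n - 65 = -2·t·(8·t + 3·n + 13) + (6·n - 5)·(8·t + 3·n + 13); both groups contain (8·t + 3·n + 13), giving -(2·t - 6·n + 5)·(8·t + 3·n + 13).

-(t - 3·n)·(2·t - 6·n + 5)·(8·t + 3·n + 13)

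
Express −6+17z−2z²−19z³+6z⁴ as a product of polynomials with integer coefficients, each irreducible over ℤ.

(2z−1)(3z−2)(z+1)(z−3)

Trying the rational-root candidates, z = 2/3 is a root, so (3z−2) divides it; the quotient is 2z³−5z²−4z+3.
Next, z = −1 is a root, so (z+1) is a factor; dividing leaves 2z²−7z+3.
The remaining quadratic factors as (z−3)(2z−1).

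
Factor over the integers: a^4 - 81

(a + 3)(a - 3)(a^2 + 9)

Write as (a^2)² − (9)², then factor a^2 - 9 once more.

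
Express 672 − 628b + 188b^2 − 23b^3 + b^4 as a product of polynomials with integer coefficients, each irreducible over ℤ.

(b − 2)(b − 6)(b − 7)(b − 8)

Among the possible rational roots, b = 7 is a root, so (b − 7) is a factor; dividing leaves b^3 − 16b^2 + 76b − 96.
Continuing, b = 8 is a root, giving the factor (b − 8) and quotient b^2 − 8b + 12.
The remaining quadratic factors as (b − 6)(b − 2).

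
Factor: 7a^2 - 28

7(a + 2)(a - 2)

Factor out 7, leaving a^2 - 4, which is a difference of two squares.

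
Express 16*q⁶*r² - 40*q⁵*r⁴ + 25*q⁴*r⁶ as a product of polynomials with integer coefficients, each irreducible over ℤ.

Factor out q⁴*r² first: what remains is 16*q² - 40*q*r² + 25*r⁴.
Recognize a perfect-square trinomial with the parts 4*q and 5*r².

q⁴*r²*(4*q - 5*r²)²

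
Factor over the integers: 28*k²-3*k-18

(4*k+3)*(7*k-6)

Need a pair with product 28·(-18) = -504 and sum -3: that's -24 and 21.
Split the middle term: 28*k²-24*k + 21*k-18 = 4*k*(7*k-6) + 3*(7*k-6).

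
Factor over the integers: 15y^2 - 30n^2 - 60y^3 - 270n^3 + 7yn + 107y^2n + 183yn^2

-(5y - 6n)(4y - 9n - 1)(3y + 5n)

Group: 4y(-15y^2 - 7yn + 30n^2) + (-9n - 1)(-15y^2 - 7yn + 30n^2); both groups contain (-15y^2 - 7yn + 30n^2), so (4y - 9n - 1) is a factor with cofactor -15y^2 - 7yn + 30n^2.
The cofactor groups again: -15y^2 - 7yn + 30n^2 = -5y(3y + 5n) + 6n(3y + 5n); both groups contain (3y + 5n), giving -(5y - 6n)(3y + 5n).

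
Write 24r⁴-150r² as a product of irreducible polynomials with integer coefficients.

Every term has a factor of 6r². Then 4r²-25 = (2r)² − (5)².

6r²(2r+5)(2r-5)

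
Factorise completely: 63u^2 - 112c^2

7(3u - 4c)(3u + 4c)

Pull out the common factor 7; 9u^2 - 16c^2 is a difference of squares.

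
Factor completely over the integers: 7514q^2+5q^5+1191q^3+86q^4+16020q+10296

(5q+6)(q+2)(q+6)(q^2+8q+143)

By the rational root theorem, q = -2 is a root, giving the factor (q+2) and quotient 5q^4+76q^3+1039q^2+5436q+5148.
Then q = -6/5 is a root, so (5q+6) divides it; the quotient is q^3+14q^2+191q+858.
Next, q = -6 is a root, so (q+6) is a factor; dividing leaves q^2+8q+143.
The quadratic q^2+8q+143 has discriminant -508 < 0 and is irreducible over ℤ.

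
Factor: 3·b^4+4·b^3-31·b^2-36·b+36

Testing divisors of the constant over divisors of the leading coefficient, b = 2/3 is a root, giving the factor (3·b-2) and quotient b^3+2·b^2-9·b-18.
Next, b = -2 is a root, so (b+2) divides it; the quotient is b^2-9.
The remaining quadratic factors as (b-3)(b+3).

(3·b-2)·(b+2)·(b+3)·(b-3)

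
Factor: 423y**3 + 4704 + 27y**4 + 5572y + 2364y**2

(3y + 14)(3y + 7)(3y + 8)(y + 6)

Among the possible rational roots, y = -6 is a root, so (y + 6) divides it; the quotient is 27y**3 + 261y**2 + 798y + 784.
Then y = -8/3 is a root, so (3y + 8) is a factor; dividing leaves 9y**2 + 63y + 98.
The remaining quadratic factors as (3y + 7)(3y + 14).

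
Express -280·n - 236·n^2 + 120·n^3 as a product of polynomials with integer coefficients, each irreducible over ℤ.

Pull out the common factor 4·n, then factor the remaining trinomial.

4·n·(5·n - 14)·(6·n + 5)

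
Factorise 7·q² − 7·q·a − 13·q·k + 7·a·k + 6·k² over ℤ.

Group: 7·q·(q − k) + (−7·a − 6·k)·(q − k); both groups contain (q − k).

(7·q − 7·a − 6·k)·(q − k)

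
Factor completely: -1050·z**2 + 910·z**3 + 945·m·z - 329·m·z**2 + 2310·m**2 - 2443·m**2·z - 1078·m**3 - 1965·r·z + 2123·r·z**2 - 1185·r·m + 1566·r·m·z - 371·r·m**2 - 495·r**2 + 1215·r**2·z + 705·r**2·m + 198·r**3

Group: 6·r·(33·r**2 + 79·r·m + 131·r·z - 154·m**2 - 63·m·z + 70·z**2) + (7·m + 13·z - 15)·(33·r**2 + 79·r·m + 131·r·z - 154·m**2 - 63·m·z + 70·z**2); both groups contain (33·r**2 + 79·r·m + 131·r·z - 154·m**2 - 63·m·z + 70·z**2), so (6·r + 7·m + 13·z - 15) is a factor with cofactor 33·r**2 + 79·r·m + 131·r·z - 154·m**2 - 63·m·z + 70·z**2.
The cofactor groups again: 33·r**2 + 79·r·m + 131·r·z - 154·m**2 - 63·m·z + 70·z**2 = 11·r·(3·r + 11·m + 10·z) + (-14·m + 7·z)·(3·r + 11·m + 10·z); both groups contain (3·r + 11·m + 10·z), giving (11·r - 14·m + 7·z)·(3·r + 11·m + 10·z).

(11·r - 14·m + 7·z)·(3·r + 11·m + 10·z)·(6·r + 7·m + 13·z - 15)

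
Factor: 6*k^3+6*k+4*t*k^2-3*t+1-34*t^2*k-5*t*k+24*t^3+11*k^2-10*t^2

(2*t-2*k-1)*(4*t-3*k-1)*(3*t+k+1)

Group: 3*t*(8*t^2-14*t*k-6*t+6*k^2+5*k+1) + (k+1)*(8*t^2-14*t*k-6*t+6*k^2+5*k+1); both groups contain (8*t^2-14*t*k-6*t+6*k^2+5*k+1), so (3*t+k+1) is a factor with cofactor 8*t^2-14*t*k-6*t+6*k^2+5*k+1.
The cofactor groups again: 8*t^2-14*t*k-6*t+6*k^2+5*k+1 = 2*t*(4*t-3*k-1) + (-2*k-1)*(4*t-3*k-1); both groups contain (4*t-3*k-1), giving (2*t-2*k-1)*(4*t-3*k-1).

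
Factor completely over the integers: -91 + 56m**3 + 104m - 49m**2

(8m - 7)(7m**2 + 13)

Group as (56m**3 + 104m) + (-49m**2 - 91) = 8m(7m**2 + 13) - 7(7m**2 + 13).
Both groups share the factor (7m**2 + 13).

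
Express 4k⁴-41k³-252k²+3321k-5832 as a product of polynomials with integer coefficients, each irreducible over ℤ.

(4k-9)(k+9)(k-8)(k-9)

By the rational root theorem, k = 9 is a root, so (k-9) is a factor; dividing leaves 4k³-5k²-297k+648.
Continuing, k = -9 is a root, giving the factor (k+9) and quotient 4k²-41k+72.
The remaining quadratic factors as (4k-9)(k-8).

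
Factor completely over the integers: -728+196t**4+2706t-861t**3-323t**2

Testing divisors of the constant over divisors of the leading coefficient, t = -7/4 is a root, so (4t+7) is a factor; dividing leaves 49t**3-301t**2+446t-104.
Next, t = 4 is a root, so (t-4) is a factor; dividing leaves 49t**2-105t+26.
The remaining quadratic factors as (7t-13)(7t-2).

(4t+7)(7t-13)(7t-2)(t-4)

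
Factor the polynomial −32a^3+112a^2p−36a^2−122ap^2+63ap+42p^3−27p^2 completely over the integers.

−(4a−3p)(8a−14p+9)(a−p)

Group: 8a(−4a^2+7ap−3p^2) + (−14p+9)(−4a^2+7ap−3p^2); both groups contain (−4a^2+7ap−3p^2), so (8a−14p+9) is a factor with cofactor −4a^2+7ap−3p^2.
The cofactor groups again: −4a^2+7ap−3p^2 = −4a(a−p) + 3p(a−p); both groups contain (a−p), giving −(4a−3p)(a−p).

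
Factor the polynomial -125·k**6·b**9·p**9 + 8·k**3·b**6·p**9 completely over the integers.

Factor out k**3·b**6·p**9 first: what remains is -125·k**3·b**3 + 8.
Recognize a difference of cubes with the parts 2 and 5·k·b.

-b**6·k**3·p**9·(5·k·b - 2)·(25·k**2·b**2 + 10·k·b + 4)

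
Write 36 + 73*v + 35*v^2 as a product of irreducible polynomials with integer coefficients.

Need a pair with product 35·36 = 1260 and sum 73: that's 28 and 45.
Split the middle term: 35*v^2 + 28*v + 45*v + 36 = 7*v*(5*v + 4) + 9*(5*v + 4).

(5*v + 4)*(7*v + 9)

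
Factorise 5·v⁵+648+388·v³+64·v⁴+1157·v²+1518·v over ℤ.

(5·v+4)·(v+2)·(v+3)·(v²+7·v+27)

Among the possible rational roots, v = −4/5 is a root, so (5·v+4) is a factor; dividing leaves v⁴+12·v³+68·v²+177·v+162.
Next, v = −2 is a root, so (v+2) divides it; the quotient is v³+10·v²+48·v+81.
Next, v = −3 is a root, giving the factor (v+3) and quotient v²+7·v+27.
The quadratic v²+7·v+27 has discriminant −59 < 0 and is irreducible over ℤ.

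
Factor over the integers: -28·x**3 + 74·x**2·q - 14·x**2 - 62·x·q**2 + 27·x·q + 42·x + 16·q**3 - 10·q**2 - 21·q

-(2·x - 2·q + 3)·(7·x - 8·q - 7)·(2·x - q)

Group: 2·x·(-14·x**2 + 23·x·q + 14·x - 8·q**2 - 7·q) + (-2·q + 3)·(-14·x**2 + 23·x·q + 14·x - 8·q**2 - 7·q); both groups contain (-14·x**2 + 23·x·q + 14·x - 8·q**2 - 7·q), so (2·x - 2·q + 3) is a factor with cofactor -14·x**2 + 23·x·q + 14·x - 8·q**2 - 7·q.
The cofactor groups again: -14·x**2 + 23·x·q + 14·x - 8·q**2 - 7·q = -2·x·(7·x - 8·q - 7) + q·(7·x - 8·q - 7); both groups contain (7·x - 8·q - 7), giving -(2·x - q)·(7·x - 8·q - 7).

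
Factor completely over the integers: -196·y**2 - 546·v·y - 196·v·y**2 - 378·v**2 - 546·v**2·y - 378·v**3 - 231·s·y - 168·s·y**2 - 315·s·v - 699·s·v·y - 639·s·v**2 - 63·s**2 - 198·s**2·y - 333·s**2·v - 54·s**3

Group: 3·s·(-18·s**2 - 75·s·v - 42·s·y - 21·s - 63·v**2 - 49·v·y - 63·v - 49·y) + (6·v + 4·y)·(-18·s**2 - 75·s·v - 42·s·y - 21·s - 63·v**2 - 49·v·y - 63·v - 49·y); both groups contain (-18·s**2 - 75·s·v - 42·s·y - 21·s - 63·v**2 - 49·v·y - 63·v - 49·y), so (3·s + 6·v + 4·y) is a factor with cofactor -18·s**2 - 75·s·v - 42·s·y - 21·s - 63·v**2 - 49·v·y - 63·v - 49·y.
The cofactor groups again: -18·s**2 - 75·s·v - 42·s·y - 21·s - 63·v**2 - 49·v·y - 63·v - 49·y = -6·s·(3·s + 9·v + 7·y) + (-7·v - 7)·(3·s + 9·v + 7·y); both groups contain (3·s + 9·v + 7·y), giving -(6·s + 7·v + 7)·(3·s + 9·v + 7·y).

-(3·s + 6·v + 4·y)·(3·s + 9·v + 7·y)·(6·s + 7·v + 7)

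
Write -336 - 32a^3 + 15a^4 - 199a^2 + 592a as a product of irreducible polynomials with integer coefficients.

(3a - 7)(5a - 4)(a + 4)(a - 3)

Testing divisors of the constant over divisors of the leading coefficient, a = 7/3 is a root, so (3a - 7) is a factor; dividing leaves 5a^3 + a^2 - 64a + 48.
Next, a = -4 is a root, so (a + 4) is a factor; dividing leaves 5a^2 - 19a + 12.
The remaining quadratic factors as (a - 3)(5a - 4).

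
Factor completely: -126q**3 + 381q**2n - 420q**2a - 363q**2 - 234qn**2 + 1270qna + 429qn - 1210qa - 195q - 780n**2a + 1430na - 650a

Group: 6q(-21q**2 + 18qn - 70qa - 15q + 60na - 50a) + (-13n + 13)(-21q**2 + 18qn - 70qa - 15q + 60na - 50a); both groups contain (-21q**2 + 18qn - 70qa - 15q + 60na - 50a), so (6q - 13n + 13) is a factor with cofactor -21q**2 + 18qn - 70qa - 15q + 60na - 50a.
The cofactor groups again: -21q**2 + 18qn - 70qa - 15q + 60na - 50a = -3q(7q - 6n + 5) - 10a(7q - 6n + 5); both groups contain (7q - 6n + 5), giving -(3q + 10a)(7q - 6n + 5).

-(6q - 13n + 13)(7q - 6n + 5)(3q + 10a)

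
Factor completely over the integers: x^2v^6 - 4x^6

Pull out the common factor x^2, leaving -4x^4 + v^6.
Recognize a difference of squares with the parts v^3 and 2x^2.

-x^2(2x^2 - v^3)(2x^2 + v^3)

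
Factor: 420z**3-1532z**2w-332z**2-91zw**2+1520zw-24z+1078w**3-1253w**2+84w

(15z-14w+1)(2z-7w)(14z+11w-12)

Group: 14z(30z**2-133zw+2z+98w**2-7w) + (11w-12)(30z**2-133zw+2z+98w**2-7w); both groups contain (30z**2-133zw+2z+98w**2-7w), so (14z+11w-12) is a factor with cofactor 30z**2-133zw+2z+98w**2-7w.
The cofactor groups again: 30z**2-133zw+2z+98w**2-7w = 15z(2z-7w) + (-14w+1)(2z-7w); both groups contain (2z-7w), giving (15z-14w+1)(2z-7w).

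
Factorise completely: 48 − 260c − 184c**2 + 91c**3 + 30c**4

(5c + 6)(6c − 1)(c + 4)(c − 2)

Among the possible rational roots, c = −4 is a root, so (c + 4) is a factor; dividing leaves 30c**3 − 29c**2 − 68c + 12.
Then c = 2 is a root, so (c − 2) is a factor; dividing leaves 30c**2 + 31c − 6.
The remaining quadratic factors as (5c + 6)(6c − 1).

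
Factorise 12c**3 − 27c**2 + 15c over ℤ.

Pull out the common factor 3c, then factor the remaining trinomial.

3c(4c − 5)(c − 1)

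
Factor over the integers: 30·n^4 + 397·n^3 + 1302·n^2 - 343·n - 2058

Among the possible rational roots, n = -7/5 is a root, so (5·n + 7) divides it; the quotient is 6·n^3 + 71·n^2 + 161·n - 294.
Then n = -6 is a root, so (n + 6) is a factor; dividing leaves 6·n^2 + 35·n - 49.
The remaining quadratic factors as (n + 7)(6·n - 7).

(5·n + 7)·(6·n - 7)·(n + 6)·(n + 7)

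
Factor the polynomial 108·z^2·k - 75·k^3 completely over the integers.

Factor out 3·k, leaving 36·z^2 - 25·k^2, which is a difference of two squares.

3·k·(6·z - 5·k)·(6·z + 5·k)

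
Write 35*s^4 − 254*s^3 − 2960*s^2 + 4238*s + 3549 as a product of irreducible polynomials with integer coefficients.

(5*s + 3)*(7*s − 13)*(s + 7)*(s − 13)

Among the possible rational roots, s = −7 is a root, so (s + 7) divides it; the quotient is 35*s^3 − 499*s^2 + 533*s + 507.
Continuing, s = −3/5 is a root, giving the factor (5*s + 3) and quotient 7*s^2 − 104*s + 169.
The remaining quadratic factors as (s − 13)(7*s − 13).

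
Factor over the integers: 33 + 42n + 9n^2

3(3n + 11)(n + 1)

Pull out the common factor 3, then factor the remaining trinomial.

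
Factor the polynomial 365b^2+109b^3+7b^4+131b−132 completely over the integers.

(7b−3)(b+1)(b+11)(b+4)

By the rational root theorem, b = −11 is a root, giving the factor (b+11) and quotient 7b^3+32b^2+13b−12.
Continuing, b = −4 is a root, so (b+4) is a factor; dividing leaves 7b^2+4b−3.
The remaining quadratic factors as (b+1)(7b−3).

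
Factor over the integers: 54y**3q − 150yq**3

Factor out 6yq, leaving 9y**2 − 25q**2, which is a difference of two squares.

6qy(3y − 5q)(3y + 5q)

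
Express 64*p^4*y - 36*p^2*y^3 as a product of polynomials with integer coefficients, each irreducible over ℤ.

Pull out the common factor 4*p^2*y; 16*p^2 - 9*y^2 is a difference of squares.

4*p^2*y*(4*p + 3*y)*(4*p - 3*y)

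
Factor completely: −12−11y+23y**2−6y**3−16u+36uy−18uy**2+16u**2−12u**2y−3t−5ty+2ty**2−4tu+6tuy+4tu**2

(2u+2y+1)(2u+y−3)(t−3y+4)

Group: 2u(2tu+ty−3t−6uy+8u−3y**2+13y−12) + (2y+1)(2tu+ty−3t−6uy+8u−3y**2+13y−12); both groups contain (2tu+ty−3t−6uy+8u−3y**2+13y−12), so (2u+2y+1) is a factor with cofactor 2tu+ty−3t−6uy+8u−3y**2+13y−12.
The cofactor groups again: 2tu+ty−3t−6uy+8u−3y**2+13y−12 = 2u(t−3y+4) + (y−3)(t−3y+4); both groups contain (t−3y+4), giving (2u+y−3)(t−3y+4).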